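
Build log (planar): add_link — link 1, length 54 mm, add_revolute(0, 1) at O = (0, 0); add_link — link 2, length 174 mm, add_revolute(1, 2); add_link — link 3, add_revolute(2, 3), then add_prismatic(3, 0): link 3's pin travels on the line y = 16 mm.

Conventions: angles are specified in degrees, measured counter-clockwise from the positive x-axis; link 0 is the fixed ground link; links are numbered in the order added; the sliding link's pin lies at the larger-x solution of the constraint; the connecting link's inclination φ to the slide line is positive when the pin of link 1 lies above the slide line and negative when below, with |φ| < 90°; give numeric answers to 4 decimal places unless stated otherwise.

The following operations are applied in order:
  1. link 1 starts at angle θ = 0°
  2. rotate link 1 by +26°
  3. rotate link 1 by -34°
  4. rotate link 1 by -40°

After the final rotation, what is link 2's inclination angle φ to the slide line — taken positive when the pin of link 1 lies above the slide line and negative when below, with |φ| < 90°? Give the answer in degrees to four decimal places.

geometry: r = 54 mm, L = 174 mm, e = 16 mm; θ starts at 0°
rotate link 1 by +26°: θ ← 0° +26° = 26°
rotate link 1 by -34°: θ ← 26° -34° = -8°
rotate link 1 by -40°: θ ← -8° -40° = -48°
h = r sin θ − e = -40.129821 − 16 = -56.129821
sin φ = h / L = -56.129821 / 174 = -0.32258518
φ = arcsin(-0.32258518) = -18.819338°

-18.8193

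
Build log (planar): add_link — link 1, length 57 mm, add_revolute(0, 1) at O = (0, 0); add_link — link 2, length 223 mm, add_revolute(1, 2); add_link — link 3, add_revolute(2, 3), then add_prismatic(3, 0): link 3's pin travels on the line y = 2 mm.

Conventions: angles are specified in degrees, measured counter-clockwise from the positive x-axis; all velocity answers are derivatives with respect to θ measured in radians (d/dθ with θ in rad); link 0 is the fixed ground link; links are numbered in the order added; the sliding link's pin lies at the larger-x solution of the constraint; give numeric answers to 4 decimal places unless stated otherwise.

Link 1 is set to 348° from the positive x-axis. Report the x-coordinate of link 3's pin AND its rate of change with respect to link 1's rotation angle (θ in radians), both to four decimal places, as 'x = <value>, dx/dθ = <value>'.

geometry: r = 57 mm, L = 223 mm, e = 2 mm
crank pin P = (r cos θ, r sin θ) = (55.754413, -11.850966)
h = r sin θ − e = -11.850966 − 2 = -13.850966
x = r cos θ + √(L² − h²) = 55.754413 + 222.569429 = 278.323842
dx/dθ = −r sin θ − h·r cos θ/√(L² − h²) (θ in radians; h = -13.850966) = 15.320681

x = 278.3238, dx/dθ = 15.3207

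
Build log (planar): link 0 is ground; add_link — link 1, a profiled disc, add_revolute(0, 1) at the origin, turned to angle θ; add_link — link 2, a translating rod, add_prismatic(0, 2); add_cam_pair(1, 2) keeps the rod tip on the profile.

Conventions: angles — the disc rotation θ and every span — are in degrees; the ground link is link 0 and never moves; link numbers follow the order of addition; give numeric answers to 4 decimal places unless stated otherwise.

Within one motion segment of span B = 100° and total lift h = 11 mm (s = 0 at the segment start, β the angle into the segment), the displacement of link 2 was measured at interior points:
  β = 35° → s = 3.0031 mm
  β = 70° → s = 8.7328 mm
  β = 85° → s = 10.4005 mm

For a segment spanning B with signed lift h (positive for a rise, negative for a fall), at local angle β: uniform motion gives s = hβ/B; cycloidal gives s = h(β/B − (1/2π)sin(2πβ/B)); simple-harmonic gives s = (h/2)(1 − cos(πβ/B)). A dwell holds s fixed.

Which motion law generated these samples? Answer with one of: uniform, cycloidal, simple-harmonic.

candidates at β/B = r: uniform s = h·r (linear in β); cycloidal s = h·(r − sin(2πr)/(2π)); simple-harmonic s = (h/2)(1 − cos(πr))
β=35°: printed 3.0031 | uniform 3.8500, cycloidal 2.4337, simple-harmonic 3.0031
β=70°: printed 8.7328 | uniform 7.7000, cycloidal 9.3650, simple-harmonic 8.7328
β=85°: printed 10.4005 | uniform 9.3500, cycloidal 10.7663, simple-harmonic 10.4005
only one law matches every sample → simple-harmonic

simple-harmonic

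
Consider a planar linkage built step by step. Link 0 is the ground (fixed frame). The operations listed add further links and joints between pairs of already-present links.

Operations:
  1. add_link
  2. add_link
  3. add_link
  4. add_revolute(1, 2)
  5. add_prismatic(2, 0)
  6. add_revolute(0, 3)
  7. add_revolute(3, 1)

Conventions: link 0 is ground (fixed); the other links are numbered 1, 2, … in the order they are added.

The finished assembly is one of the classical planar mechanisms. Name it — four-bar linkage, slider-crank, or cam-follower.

links: 4 (incl. ground); joints: 3 revolute, 1 prismatic, 0 higher (cam) pair, forming one closed loop
4 links, 3 revolutes + 1 prismatic in one loop → slider-crank

slider-crank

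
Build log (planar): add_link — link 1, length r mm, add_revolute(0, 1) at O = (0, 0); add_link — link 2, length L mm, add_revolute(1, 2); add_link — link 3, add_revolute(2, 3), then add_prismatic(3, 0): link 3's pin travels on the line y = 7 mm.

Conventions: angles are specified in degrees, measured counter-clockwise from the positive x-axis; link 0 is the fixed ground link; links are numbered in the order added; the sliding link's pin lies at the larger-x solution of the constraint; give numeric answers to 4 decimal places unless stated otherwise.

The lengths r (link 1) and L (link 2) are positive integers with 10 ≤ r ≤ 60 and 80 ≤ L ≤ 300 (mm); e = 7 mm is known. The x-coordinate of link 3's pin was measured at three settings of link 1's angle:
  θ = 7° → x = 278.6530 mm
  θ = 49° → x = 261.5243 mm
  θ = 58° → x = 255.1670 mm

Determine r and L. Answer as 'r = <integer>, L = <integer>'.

constraint per measurement: (x − r cos θ)² + (r sin θ − e)² = L²
subtracting the θ₁ and θ₂ equations cancels the r² and L² terms:
r = (x₁² − x₂²) / (2[(x₁cos θ₁ + e sin θ₁) − (x₂cos θ₂ + e sin θ₂)]) = 46.0002 → r = 46
L² = (x₁ − r cos θ₁)² + (r sin θ₁ − e)² = 54289.0220 → L = 233.0000 → L = 233
check at θ₃=58°: x = 255.1670 (printed 255.1670) ✓

r = 46, L = 233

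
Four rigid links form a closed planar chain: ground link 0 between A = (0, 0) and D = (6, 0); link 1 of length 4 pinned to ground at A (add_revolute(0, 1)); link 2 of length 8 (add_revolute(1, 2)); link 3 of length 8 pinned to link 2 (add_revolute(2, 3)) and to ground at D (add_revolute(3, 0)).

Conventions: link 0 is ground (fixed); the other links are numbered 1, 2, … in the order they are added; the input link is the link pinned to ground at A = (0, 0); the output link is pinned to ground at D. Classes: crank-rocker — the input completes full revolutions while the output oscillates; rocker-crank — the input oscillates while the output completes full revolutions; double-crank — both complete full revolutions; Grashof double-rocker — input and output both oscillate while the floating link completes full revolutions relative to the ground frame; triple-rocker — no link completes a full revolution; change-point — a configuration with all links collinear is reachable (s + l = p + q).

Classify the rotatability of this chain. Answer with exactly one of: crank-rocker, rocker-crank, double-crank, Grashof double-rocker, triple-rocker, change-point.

lengths: ground=6, input=4, coupler=8, output=8
sorted: s=4 (shortest), l=8 (longest), p+q=14
s + l = 12 vs p + q = 14
s + l < p + q (Grashof) with shortest = input link → crank-rocker

crank-rocker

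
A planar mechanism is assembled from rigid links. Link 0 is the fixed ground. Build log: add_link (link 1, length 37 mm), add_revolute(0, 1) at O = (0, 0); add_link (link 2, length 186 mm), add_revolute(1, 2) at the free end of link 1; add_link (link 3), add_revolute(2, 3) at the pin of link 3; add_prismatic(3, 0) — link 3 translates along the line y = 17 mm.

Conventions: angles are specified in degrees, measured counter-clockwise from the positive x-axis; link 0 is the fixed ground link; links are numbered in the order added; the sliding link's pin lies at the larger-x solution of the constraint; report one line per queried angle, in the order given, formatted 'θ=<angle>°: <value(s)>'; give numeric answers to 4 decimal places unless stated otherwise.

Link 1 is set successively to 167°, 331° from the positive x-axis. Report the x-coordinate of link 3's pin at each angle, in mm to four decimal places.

geometry: r = 37 mm, L = 186 mm, e = 17 mm
θ=167°: crank pin P = (r cos θ, r sin θ) = (-36.051692, 8.323189)
θ=167°: h = r sin θ − e = 8.323189 − 17 = -8.676811
θ=167°: x = r cos θ + √(L² − h²) = -36.051692 + 185.797505 = 149.745813
θ=331°: crank pin P = (r cos θ, r sin θ) = (32.360929, -17.937956)
θ=331°: h = r sin θ − e = -17.937956 − 17 = -34.937956
θ=331°: x = r cos θ + √(L² − h²) = 32.360929 + 182.689188 = 215.050117

θ=167°: 149.7458
θ=331°: 215.0501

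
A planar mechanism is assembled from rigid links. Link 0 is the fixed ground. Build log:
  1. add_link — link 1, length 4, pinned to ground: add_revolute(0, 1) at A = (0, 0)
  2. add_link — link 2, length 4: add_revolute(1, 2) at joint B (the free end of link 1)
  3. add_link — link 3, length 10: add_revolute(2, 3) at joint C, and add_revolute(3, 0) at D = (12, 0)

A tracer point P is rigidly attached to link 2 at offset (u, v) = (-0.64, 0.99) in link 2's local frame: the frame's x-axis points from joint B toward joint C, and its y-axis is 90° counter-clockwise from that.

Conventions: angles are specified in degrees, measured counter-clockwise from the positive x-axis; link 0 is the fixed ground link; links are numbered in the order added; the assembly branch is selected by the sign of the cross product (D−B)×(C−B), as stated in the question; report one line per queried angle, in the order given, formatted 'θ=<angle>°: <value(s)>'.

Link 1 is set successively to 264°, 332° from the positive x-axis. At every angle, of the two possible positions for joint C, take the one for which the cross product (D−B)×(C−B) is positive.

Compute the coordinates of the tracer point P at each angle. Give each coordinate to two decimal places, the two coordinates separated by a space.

A=(0,0), D=(12.00,0)
θ=264°: B = A + 4.00·(cos264°, sin264°) = (-0.4181, -3.9781)
θ=264°: |BD| = 13.0397
θ=264°: circle(B,4.00) ∩ circle(D,10.00): a=3.2989, h=2.2621
θ=264°:   candidates: C₊=(2.0335,-0.8174) cross=29.497; C₋=(3.4137,-5.1259) cross=-29.497
θ=264°:   branch + wants cross > 0 → take C=(2.0335,-0.8174) (cross=29.497)
θ=264°: ex = (C−B)/|BC| = (0.6129,0.7902); ey = (-0.7902,0.6129)
θ=264°: P = B + -0.64·ex + 0.99·ey = (-1.5926,-3.8770)
θ=332°: B = A + 4.00·(cos332°, sin332°) = (3.5318, -1.8779)
θ=332°: |BD| = 8.6739
θ=332°: circle(B,4.00) ∩ circle(D,10.00): a=-0.5051, h=3.9680
θ=332°:   candidates: C₊=(2.1796,1.8866) cross=34.418; C₋=(3.8977,-5.8611) cross=-34.418
θ=332°:   branch + wants cross > 0 → take C=(2.1796,1.8866) (cross=34.418)
θ=332°: ex = (C−B)/|BC| = (-0.3381,0.9411); ey = (-0.9411,-0.3381)
θ=332°: P = B + -0.64·ex + 0.99·ey = (2.8164,-2.8149)

θ=264°: -1.59 -3.88
θ=332°: 2.82 -2.81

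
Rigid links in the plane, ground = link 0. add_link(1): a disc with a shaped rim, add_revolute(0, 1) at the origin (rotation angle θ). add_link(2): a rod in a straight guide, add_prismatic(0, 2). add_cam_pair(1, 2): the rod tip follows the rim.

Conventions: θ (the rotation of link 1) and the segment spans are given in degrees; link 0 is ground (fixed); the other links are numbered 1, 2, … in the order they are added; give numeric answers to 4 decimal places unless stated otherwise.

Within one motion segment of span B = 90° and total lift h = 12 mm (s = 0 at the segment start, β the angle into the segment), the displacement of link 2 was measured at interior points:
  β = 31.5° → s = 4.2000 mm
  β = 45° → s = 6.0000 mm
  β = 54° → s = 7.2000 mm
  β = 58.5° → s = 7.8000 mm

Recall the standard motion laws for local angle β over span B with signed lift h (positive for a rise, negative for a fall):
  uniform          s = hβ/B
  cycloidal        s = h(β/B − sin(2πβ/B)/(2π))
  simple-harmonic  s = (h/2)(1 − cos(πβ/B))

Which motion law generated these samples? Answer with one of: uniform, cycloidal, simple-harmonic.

candidates at β/B = r: uniform s = h·r (linear in β); cycloidal s = h·(r − sin(2πr)/(2π)); simple-harmonic s = (h/2)(1 − cos(πr))
β=31.5°: printed 4.2000 | uniform 4.2000, cycloidal 2.6549, simple-harmonic 3.2761
β=45°: printed 6.0000 | uniform 6.0000, cycloidal 6.0000, simple-harmonic 6.0000
β=54°: printed 7.2000 | uniform 7.2000, cycloidal 8.3226, simple-harmonic 7.8541
β=58.5°: printed 7.8000 | uniform 7.8000, cycloidal 9.3451, simple-harmonic 8.7239
only one law matches every sample → uniform

uniform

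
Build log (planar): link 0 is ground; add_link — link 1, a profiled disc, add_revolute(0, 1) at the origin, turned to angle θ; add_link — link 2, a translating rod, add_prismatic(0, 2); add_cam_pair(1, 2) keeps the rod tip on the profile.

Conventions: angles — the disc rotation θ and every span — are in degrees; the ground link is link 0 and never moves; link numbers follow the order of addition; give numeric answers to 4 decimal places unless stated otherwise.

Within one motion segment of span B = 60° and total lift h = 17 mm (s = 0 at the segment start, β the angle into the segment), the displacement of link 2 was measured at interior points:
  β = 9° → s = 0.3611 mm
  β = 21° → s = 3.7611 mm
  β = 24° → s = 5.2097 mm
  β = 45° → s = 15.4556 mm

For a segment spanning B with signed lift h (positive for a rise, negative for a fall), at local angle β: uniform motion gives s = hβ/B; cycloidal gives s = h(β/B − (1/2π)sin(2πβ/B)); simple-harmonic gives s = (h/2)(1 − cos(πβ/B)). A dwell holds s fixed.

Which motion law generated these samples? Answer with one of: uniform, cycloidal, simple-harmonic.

candidates at β/B = r: uniform s = h·r (linear in β); cycloidal s = h·(r − sin(2πr)/(2π)); simple-harmonic s = (h/2)(1 − cos(πr))
β=9°: printed 0.3611 | uniform 2.5500, cycloidal 0.3611, simple-harmonic 0.9264
β=21°: printed 3.7611 | uniform 5.9500, cycloidal 3.7611, simple-harmonic 4.6411
β=24°: printed 5.2097 | uniform 6.8000, cycloidal 5.2097, simple-harmonic 5.8734
β=45°: printed 15.4556 | uniform 12.7500, cycloidal 15.4556, simple-harmonic 14.5104
only one law matches every sample → cycloidal

cycloidal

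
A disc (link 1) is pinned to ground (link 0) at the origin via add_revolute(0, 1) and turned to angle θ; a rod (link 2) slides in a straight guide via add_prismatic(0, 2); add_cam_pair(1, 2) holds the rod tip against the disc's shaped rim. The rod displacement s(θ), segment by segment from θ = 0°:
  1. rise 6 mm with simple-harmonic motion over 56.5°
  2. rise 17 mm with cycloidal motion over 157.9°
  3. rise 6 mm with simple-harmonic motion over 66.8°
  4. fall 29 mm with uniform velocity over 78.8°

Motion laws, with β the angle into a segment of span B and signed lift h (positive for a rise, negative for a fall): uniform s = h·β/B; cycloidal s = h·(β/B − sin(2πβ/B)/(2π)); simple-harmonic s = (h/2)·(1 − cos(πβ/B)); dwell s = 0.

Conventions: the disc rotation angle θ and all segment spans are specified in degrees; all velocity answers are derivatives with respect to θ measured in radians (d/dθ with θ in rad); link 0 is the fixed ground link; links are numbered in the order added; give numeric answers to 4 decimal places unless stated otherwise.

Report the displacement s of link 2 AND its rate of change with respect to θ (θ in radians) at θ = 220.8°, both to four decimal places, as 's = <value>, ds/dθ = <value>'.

segment 1 (0° to 56.5°, simple-harmonic, h = 6) is passed completely: s = 0.0000 + (6) = 6.0000
segment 2 (56.5° to 214.4°, cycloidal, h = 17) is passed completely: s = 6.0000 + (17) = 23.0000
θ = 220.8° falls in segment 3 (214.4° to 281.2°, simple-harmonic, h = 6): β = 220.8 − 214.4 = 6.4°, B = 66.8°; Δs = 6/2·(1 − cos(π·0.0958)) = 0.1349; s = 23.0000 + 0.1349 = 23.1349
velocity in seg [214.4°–281.2°] (simple-harmonic), θ in radians: β = 6.4° = 0.1117 rad, B = 66.8° = 1.1659 rad; ds/dθ = (πh/(2B)) sin(πβ/B) = (π·6/(2·1.1659)) sin(π·0.0958) = 2.396587 mm/rad

s = 23.1349, ds/dθ = 2.3966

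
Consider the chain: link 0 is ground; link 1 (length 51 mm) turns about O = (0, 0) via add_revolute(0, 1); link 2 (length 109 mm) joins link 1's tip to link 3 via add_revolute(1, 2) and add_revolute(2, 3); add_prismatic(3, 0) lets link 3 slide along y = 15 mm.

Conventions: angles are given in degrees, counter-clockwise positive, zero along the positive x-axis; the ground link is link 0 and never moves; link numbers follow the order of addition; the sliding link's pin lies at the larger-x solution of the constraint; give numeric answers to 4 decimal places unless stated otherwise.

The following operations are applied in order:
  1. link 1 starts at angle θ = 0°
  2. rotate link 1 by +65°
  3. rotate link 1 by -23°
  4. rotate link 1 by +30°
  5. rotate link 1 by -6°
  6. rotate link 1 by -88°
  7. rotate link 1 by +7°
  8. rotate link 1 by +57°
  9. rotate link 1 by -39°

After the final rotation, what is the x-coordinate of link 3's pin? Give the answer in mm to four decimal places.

geometry: r = 51 mm, L = 109 mm, e = 15 mm; θ starts at 0°
rotate link 1 by +65°: θ ← 0° +65° = 65°
rotate link 1 by -23°: θ ← 65° -23° = 42°
rotate link 1 by +30°: θ ← 42° +30° = 72°
rotate link 1 by -6°: θ ← 72° -6° = 66°
rotate link 1 by -88°: θ ← 66° -88° = -22°
rotate link 1 by +7°: θ ← -22° +7° = -15°
rotate link 1 by +57°: θ ← -15° +57° = 42°
rotate link 1 by -39°: θ ← 42° -39° = 3°
crank pin P = (r cos θ, r sin θ) = (50.930106, 2.669134)
h = r sin θ − e = 2.669134 − 15 = -12.330866
x = r cos θ + √(L² − h²) = 50.930106 + 108.300276 = 159.230382

159.2304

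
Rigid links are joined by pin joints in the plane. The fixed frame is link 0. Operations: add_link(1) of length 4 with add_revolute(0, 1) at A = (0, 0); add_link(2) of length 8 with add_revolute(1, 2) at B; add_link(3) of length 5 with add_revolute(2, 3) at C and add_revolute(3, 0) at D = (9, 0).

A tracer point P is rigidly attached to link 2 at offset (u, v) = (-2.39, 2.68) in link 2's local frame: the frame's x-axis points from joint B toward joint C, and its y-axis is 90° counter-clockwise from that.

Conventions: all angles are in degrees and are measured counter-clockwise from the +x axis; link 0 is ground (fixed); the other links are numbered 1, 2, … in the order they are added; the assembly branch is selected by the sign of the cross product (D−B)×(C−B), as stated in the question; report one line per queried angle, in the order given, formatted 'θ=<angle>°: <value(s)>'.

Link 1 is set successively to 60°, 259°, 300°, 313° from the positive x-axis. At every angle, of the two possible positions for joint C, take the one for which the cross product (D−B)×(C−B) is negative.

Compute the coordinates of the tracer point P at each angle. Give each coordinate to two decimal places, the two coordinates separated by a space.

A=(0,0), D=(9.00,0)
θ=60°: B = A + 4.00·(cos60°, sin60°) = (2.0000, 3.4641)
θ=60°: |BD| = 7.8102
θ=60°: circle(B,8.00) ∩ circle(D,5.00): a=6.4018, h=4.7975
θ=60°:   candidates: C₊=(9.8656,4.9245) cross=37.470; C₋=(5.6098,-3.6752) cross=-37.470
θ=60°:   branch - wants cross < 0 → take C=(5.6098,-3.6752) (cross=-37.470)
θ=60°: ex = (C−B)/|BC| = (0.4512,-0.8924); ey = (0.8924,0.4512)
θ=60°: P = B + -2.39·ex + 2.68·ey = (3.3132,6.8063)
θ=259°: B = A + 4.00·(cos259°, sin259°) = (-0.7632, -3.9265)
θ=259°: |BD| = 10.5232
θ=259°: circle(B,8.00) ∩ circle(D,5.00): a=7.1147, h=3.6581
θ=259°:   candidates: C₊=(4.4727,2.1221) cross=38.495; C₋=(7.2025,-4.6657) cross=-38.495
θ=259°:   branch - wants cross < 0 → take C=(7.2025,-4.6657) (cross=-38.495)
θ=259°: ex = (C−B)/|BC| = (0.9957,-0.0924); ey = (0.0924,0.9957)
θ=259°: P = B + -2.39·ex + 2.68·ey = (-2.8954,-1.0371)
θ=300°: B = A + 4.00·(cos300°, sin300°) = (2.0000, -3.4641)
θ=300°: |BD| = 7.8102
θ=300°: circle(B,8.00) ∩ circle(D,5.00): a=6.4018, h=4.7975
θ=300°:   candidates: C₊=(5.6098,3.6752) cross=37.470; C₋=(9.8656,-4.9245) cross=-37.470
θ=300°:   branch - wants cross < 0 → take C=(9.8656,-4.9245) (cross=-37.470)
θ=300°: ex = (C−B)/|BC| = (0.9832,-0.1826); ey = (0.1826,0.9832)
θ=300°: P = B + -2.39·ex + 2.68·ey = (0.1394,-0.3928)
θ=313°: B = A + 4.00·(cos313°, sin313°) = (2.7280, -2.9254)
θ=313°: |BD| = 6.9207
θ=313°: circle(B,8.00) ∩ circle(D,5.00): a=6.2780, h=4.9585
θ=313°:   candidates: C₊=(6.3215,4.2221) cross=34.316; C₋=(10.5135,-4.7654) cross=-34.316
θ=313°:   branch - wants cross < 0 → take C=(10.5135,-4.7654) (cross=-34.316)
θ=313°: ex = (C−B)/|BC| = (0.9732,-0.2300); ey = (0.2300,0.9732)
θ=313°: P = B + -2.39·ex + 2.68·ey = (1.0185,0.2324)

θ=60°: 3.31 6.81
θ=259°: -2.90 -1.04
θ=300°: 0.14 -0.39
θ=313°: 1.02 0.23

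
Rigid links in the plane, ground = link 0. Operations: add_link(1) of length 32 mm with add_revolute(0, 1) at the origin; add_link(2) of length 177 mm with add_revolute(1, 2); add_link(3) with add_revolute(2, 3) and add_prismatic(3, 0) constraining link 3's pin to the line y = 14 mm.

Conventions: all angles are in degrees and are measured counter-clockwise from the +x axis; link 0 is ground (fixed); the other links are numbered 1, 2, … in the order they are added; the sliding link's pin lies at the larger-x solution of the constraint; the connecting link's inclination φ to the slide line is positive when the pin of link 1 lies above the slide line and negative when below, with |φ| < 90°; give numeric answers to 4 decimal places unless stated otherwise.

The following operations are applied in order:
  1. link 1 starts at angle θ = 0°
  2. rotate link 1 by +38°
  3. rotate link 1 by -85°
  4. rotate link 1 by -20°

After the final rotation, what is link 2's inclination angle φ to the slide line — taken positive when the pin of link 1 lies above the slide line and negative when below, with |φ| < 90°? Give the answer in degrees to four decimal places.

geometry: r = 32 mm, L = 177 mm, e = 14 mm; θ starts at 0°
rotate link 1 by +38°: θ ← 0° +38° = 38°
rotate link 1 by -85°: θ ← 38° -85° = -47°
rotate link 1 by -20°: θ ← -47° -20° = -67°
h = r sin θ − e = -29.456155 − 14 = -43.456155
sin φ = h / L = -43.456155 / 177 = -0.24551500
φ = arcsin(-0.24551500) = -14.212271°

-14.2123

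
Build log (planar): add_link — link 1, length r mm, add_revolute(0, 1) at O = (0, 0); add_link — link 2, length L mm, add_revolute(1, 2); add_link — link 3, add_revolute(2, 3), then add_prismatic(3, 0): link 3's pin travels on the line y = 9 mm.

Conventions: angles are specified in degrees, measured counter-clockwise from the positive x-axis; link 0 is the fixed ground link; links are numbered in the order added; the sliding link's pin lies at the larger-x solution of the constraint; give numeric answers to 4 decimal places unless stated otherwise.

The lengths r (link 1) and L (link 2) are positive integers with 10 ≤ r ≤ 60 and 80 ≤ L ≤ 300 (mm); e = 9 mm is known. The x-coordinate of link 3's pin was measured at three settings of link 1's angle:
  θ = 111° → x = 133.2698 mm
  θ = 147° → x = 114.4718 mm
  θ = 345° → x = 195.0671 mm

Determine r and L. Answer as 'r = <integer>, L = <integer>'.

constraint per measurement: (x − r cos θ)² + (r sin θ − e)² = L²
subtracting the θ₁ and θ₂ equations cancels the r² and L² terms:
r = (x₁² − x₂²) / (2[(x₁cos θ₁ + e sin θ₁) − (x₂cos θ₂ + e sin θ₂)]) = 45.0000 → r = 45
L² = (x₁ − r cos θ₁)² + (r sin θ₁ − e)² = 23409.0057 → L = 153.0000 → L = 153
check at θ₃=345°: x = 195.0671 (printed 195.0671) ✓

r = 45, L = 153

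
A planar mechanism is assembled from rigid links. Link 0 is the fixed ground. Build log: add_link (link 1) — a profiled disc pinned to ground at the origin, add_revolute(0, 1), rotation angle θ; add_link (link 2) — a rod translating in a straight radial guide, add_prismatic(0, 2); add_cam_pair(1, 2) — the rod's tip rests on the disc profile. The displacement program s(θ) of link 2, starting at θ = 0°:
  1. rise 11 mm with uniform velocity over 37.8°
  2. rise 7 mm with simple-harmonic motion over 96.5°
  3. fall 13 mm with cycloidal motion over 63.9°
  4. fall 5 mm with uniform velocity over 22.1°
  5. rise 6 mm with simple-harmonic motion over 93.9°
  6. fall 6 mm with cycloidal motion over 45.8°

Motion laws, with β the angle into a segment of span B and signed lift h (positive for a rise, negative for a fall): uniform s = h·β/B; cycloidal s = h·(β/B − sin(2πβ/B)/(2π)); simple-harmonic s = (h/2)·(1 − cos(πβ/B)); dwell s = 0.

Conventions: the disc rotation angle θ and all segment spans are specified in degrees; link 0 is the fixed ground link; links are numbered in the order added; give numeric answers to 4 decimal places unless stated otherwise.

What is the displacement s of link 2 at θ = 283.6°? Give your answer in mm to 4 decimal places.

seg 1 [0°–37.8°] uniform, h=11: full span → s += 11 → s = 11.0000
seg 2 [37.8°–134.3°] simple-harmonic, h=7: full span → s += 7 → s = 18.0000
seg 3 [134.3°–198.2°] cycloidal, h=-13: full span → s += -13 → s = 5.0000
seg 4 [198.2°–220.3°] uniform, h=-5: full span → s += -5 → s = 0.0000
seg 5 [220.3°–314.2°] simple-harmonic, h=6: θ=283.6° here. β=63.3, B=93.9. 6/2·(1 − cos(π·0.6741)) = 4.5604 → s = 4.5604

4.5604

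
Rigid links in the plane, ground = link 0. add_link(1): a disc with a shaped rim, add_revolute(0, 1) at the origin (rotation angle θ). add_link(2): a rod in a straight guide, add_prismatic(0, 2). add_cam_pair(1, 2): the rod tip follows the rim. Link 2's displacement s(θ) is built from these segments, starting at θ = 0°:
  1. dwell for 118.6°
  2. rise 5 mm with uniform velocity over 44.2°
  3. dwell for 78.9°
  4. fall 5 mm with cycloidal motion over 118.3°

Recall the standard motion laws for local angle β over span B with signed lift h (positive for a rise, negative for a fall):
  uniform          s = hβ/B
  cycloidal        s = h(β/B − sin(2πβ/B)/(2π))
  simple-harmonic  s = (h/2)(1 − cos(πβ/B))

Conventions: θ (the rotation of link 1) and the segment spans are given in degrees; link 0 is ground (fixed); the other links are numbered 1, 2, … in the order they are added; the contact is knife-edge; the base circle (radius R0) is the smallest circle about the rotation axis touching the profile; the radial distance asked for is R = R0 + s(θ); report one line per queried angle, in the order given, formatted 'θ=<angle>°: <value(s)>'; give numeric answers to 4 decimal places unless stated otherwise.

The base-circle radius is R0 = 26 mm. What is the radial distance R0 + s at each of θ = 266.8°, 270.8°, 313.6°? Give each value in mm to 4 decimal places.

segment 1 (0° to 118.6°, dwell): s unchanged at 0.0000
segment 2 (118.6° to 162.8°, uniform, h = 5) is passed completely: s = 0.0000 + (5) = 5.0000
segment 3 (162.8° to 241.7°, dwell): s unchanged at 5.0000
θ = 266.8° falls in segment 4 (241.7° to 360°, cycloidal, h = -5): β = 266.8 − 241.7 = 25.1°, B = 118.3°; Δs = -5·(0.2122 − sin(2π·0.2122)/(2π)) = -0.2875; s = 5.0000 − 0.2875 = 4.7125
θ = 270.8° falls in segment 4 (241.7° to 360°, cycloidal, h = -5): β = 270.8 − 241.7 = 29.1°, B = 118.3°; Δs = -5·(0.2460 − sin(2π·0.2460)/(2π)) = -0.4344; s = 5.0000 − 0.4344 = 4.5656
θ = 313.6° falls in segment 4 (241.7° to 360°, cycloidal, h = -5): β = 313.6 − 241.7 = 71.9°, B = 118.3°; Δs = -5·(0.6078 − sin(2π·0.6078)/(2π)) = -3.5375; s = 5.0000 − 3.5375 = 1.4625
θ=266.8°: R = R0 + s = 26 + 4.7125 = 30.7125
θ=270.8°: R = R0 + s = 26 + 4.5656 = 30.5656
θ=313.6°: R = R0 + s = 26 + 1.4625 = 27.4625

θ=266.8°: 30.7125
θ=270.8°: 30.5656
θ=313.6°: 27.4625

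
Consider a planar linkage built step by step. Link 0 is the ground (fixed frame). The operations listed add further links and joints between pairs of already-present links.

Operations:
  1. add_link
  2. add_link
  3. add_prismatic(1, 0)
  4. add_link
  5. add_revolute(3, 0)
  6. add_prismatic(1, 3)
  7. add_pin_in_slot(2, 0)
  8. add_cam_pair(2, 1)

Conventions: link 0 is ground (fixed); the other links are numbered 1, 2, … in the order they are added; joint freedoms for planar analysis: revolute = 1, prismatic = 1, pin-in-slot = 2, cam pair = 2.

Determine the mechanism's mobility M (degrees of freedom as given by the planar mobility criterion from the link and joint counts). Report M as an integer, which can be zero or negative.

L=1 J1=0 J2=0
add link → L=2 J1=0 J2=0
add link → L=3 J1=0 J2=0
P@1,0 dof=1 J1 → L=3 J1=1 J2=0
add link → L=4 J1=1 J2=0
R@3,0 dof=1 J1 → L=4 J1=2 J2=0
P@1,3 dof=1 J1 → L=4 J1=3 J2=0
PS@2,0 dof=2 J2 → L=4 J1=3 J2=1
C@2,1 dof=2 J2 → L=4 J1=3 J2=2
M=3(L−1)−2J1−J2=3·3−2·3−2=1

M = 1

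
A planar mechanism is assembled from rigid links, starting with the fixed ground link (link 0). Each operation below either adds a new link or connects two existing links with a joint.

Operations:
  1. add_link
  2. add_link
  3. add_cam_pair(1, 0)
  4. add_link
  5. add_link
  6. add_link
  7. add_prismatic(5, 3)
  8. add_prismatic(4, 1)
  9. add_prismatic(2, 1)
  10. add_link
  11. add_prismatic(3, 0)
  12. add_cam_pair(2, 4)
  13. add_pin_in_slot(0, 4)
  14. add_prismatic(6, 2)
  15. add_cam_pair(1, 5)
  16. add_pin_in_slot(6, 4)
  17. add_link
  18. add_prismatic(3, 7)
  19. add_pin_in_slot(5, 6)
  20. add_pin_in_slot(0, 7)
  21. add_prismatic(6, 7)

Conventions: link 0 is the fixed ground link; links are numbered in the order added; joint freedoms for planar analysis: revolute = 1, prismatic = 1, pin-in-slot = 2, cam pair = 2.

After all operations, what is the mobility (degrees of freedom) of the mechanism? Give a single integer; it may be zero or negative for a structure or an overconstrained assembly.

link 0 = ground. State L|J1|J2 = 1|0|0
+link1  2|0|0
+link2  3|0|0
C(1,0) f=2→J2  3|0|1
+link3  4|0|1
+link4  5|0|1
+link5  6|0|1
P(5,3) f=1→J1  6|1|1
P(4,1) f=1→J1  6|2|1
P(2,1) f=1→J1  6|3|1
+link6  7|3|1
P(3,0) f=1→J1  7|4|1
C(2,4) f=2→J2  7|4|2
PS(0,4) f=2→J2  7|4|3
P(6,2) f=1→J1  7|5|3
C(1,5) f=2→J2  7|5|4
PS(6,4) f=2→J2  7|5|5
+link7  8|5|5
P(3,7) f=1→J1  8|6|5
PS(5,6) f=2→J2  8|6|6
PS(0,7) f=2→J2  8|6|7
P(6,7) f=1→J1  8|7|7
M = 3(8−1)−2·7−7 = 21−14−7 = 0

M = 0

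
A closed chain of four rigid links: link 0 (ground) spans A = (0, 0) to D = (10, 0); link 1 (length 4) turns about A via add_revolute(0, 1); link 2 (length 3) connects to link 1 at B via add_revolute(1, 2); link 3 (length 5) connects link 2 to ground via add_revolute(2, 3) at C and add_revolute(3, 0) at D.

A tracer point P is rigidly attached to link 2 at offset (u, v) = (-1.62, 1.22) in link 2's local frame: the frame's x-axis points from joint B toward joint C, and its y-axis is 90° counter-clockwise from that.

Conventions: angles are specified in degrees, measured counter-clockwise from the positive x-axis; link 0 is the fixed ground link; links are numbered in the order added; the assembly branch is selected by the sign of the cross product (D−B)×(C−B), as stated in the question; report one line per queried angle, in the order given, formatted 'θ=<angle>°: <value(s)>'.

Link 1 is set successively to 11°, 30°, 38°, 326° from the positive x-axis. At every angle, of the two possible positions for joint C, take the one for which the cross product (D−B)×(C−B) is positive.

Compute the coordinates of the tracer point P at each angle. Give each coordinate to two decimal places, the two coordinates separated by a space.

A=(0,0), D=(10.00,0)
θ=11°: B = A + 4.00·(cos11°, sin11°) = (3.9265, 0.7632)
θ=11°: |BD| = 6.1213
θ=11°: circle(B,3.00) ∩ circle(D,5.00): a=1.7537, h=2.4340
θ=11°:   candidates: C₊=(5.9700,2.9596) cross=14.899; C₋=(5.3630,-1.8705) cross=-14.899
θ=11°:   branch + wants cross > 0 → take C=(5.9700,2.9596) (cross=14.899)
θ=11°: ex = (C−B)/|BC| = (0.6812,0.7321); ey = (-0.7321,0.6812)
θ=11°: P = B + -1.62·ex + 1.22·ey = (1.9298,0.4082)
θ=30°: B = A + 4.00·(cos30°, sin30°) = (3.4641, 2.0000)
θ=30°: |BD| = 6.8351
θ=30°: circle(B,3.00) ∩ circle(D,5.00): a=2.2471, h=1.9876
θ=30°:   candidates: C₊=(6.1944,3.2431) cross=13.585; C₋=(5.0312,-0.5581) cross=-13.585
θ=30°:   branch + wants cross > 0 → take C=(6.1944,3.2431) (cross=13.585)
θ=30°: ex = (C−B)/|BC| = (0.9101,0.4144); ey = (-0.4144,0.9101)
θ=30°: P = B + -1.62·ex + 1.22·ey = (1.4842,2.4391)
θ=38°: B = A + 4.00·(cos38°, sin38°) = (3.1520, 2.4626)
θ=38°: |BD| = 7.2773
θ=38°: circle(B,3.00) ∩ circle(D,5.00): a=2.5393, h=1.5974
θ=38°:   candidates: C₊=(6.0821,3.1065) cross=11.625; C₋=(5.0010,0.1002) cross=-11.625
θ=38°:   branch + wants cross > 0 → take C=(6.0821,3.1065) (cross=11.625)
θ=38°: ex = (C−B)/|BC| = (0.9767,0.2146); ey = (-0.2146,0.9767)
θ=38°: P = B + -1.62·ex + 1.22·ey = (1.3080,3.3065)
θ=326°: B = A + 4.00·(cos326°, sin326°) = (3.3162, -2.2368)
θ=326°: |BD| = 7.0482
θ=326°: circle(B,3.00) ∩ circle(D,5.00): a=2.3891, h=1.8145
θ=326°:   candidates: C₊=(5.0059,0.2421) cross=12.789; C₋=(6.1575,-3.1993) cross=-12.789
θ=326°:   branch + wants cross > 0 → take C=(5.0059,0.2421) (cross=12.789)
θ=326°: ex = (C−B)/|BC| = (0.5632,0.8263); ey = (-0.8263,0.5632)
θ=326°: P = B + -1.62·ex + 1.22·ey = (1.3956,-2.8882)

θ=11°: 1.93 0.41
θ=30°: 1.48 2.44
θ=38°: 1.31 3.31
θ=326°: 1.40 -2.89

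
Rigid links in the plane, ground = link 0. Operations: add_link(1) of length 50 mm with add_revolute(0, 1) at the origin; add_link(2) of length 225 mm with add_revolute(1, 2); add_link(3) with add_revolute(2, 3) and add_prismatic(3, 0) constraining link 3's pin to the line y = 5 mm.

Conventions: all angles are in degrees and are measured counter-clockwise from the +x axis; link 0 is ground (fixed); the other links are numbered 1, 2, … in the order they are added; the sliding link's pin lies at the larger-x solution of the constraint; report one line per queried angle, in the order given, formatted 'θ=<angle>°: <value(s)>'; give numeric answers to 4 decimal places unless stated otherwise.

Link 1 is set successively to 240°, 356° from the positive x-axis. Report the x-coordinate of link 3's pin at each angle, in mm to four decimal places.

geometry: r = 50 mm, L = 225 mm, e = 5 mm
θ=240°: crank pin P = (r cos θ, r sin θ) = (-25.000000, -43.301270)
θ=240°: h = r sin θ − e = -43.301270 − 5 = -48.301270
θ=240°: x = r cos θ + √(L² − h²) = -25.000000 + 219.754379 = 194.754379
θ=356°: crank pin P = (r cos θ, r sin θ) = (49.878203, -3.487824)
θ=356°: h = r sin θ − e = -3.487824 − 5 = -8.487824
θ=356°: x = r cos θ + √(L² − h²) = 49.878203 + 224.839847 = 274.718050

θ=240°: 194.7544
θ=356°: 274.7180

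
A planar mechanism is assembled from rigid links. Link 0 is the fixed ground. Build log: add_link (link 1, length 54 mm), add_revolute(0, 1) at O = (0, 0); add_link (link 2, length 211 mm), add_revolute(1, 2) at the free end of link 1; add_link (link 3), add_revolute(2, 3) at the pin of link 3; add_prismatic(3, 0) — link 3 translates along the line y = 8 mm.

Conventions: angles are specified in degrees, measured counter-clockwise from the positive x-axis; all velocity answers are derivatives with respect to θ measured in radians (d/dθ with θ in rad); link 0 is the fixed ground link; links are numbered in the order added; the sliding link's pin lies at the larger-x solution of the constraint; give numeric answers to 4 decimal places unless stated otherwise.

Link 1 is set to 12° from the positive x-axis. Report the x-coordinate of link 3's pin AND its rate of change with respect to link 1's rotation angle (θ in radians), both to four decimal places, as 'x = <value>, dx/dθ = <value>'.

geometry: r = 54 mm, L = 211 mm, e = 8 mm
crank pin P = (r cos θ, r sin θ) = (52.819970, 11.227231)
h = r sin θ − e = 11.227231 − 8 = 3.227231
x = r cos θ + √(L² − h²) = 52.819970 + 210.975318 = 263.795289
dx/dθ = −r sin θ − h·r cos θ/√(L² − h²) (θ in radians; h = 3.227231) = -12.035204

x = 263.7953, dx/dθ = -12.0352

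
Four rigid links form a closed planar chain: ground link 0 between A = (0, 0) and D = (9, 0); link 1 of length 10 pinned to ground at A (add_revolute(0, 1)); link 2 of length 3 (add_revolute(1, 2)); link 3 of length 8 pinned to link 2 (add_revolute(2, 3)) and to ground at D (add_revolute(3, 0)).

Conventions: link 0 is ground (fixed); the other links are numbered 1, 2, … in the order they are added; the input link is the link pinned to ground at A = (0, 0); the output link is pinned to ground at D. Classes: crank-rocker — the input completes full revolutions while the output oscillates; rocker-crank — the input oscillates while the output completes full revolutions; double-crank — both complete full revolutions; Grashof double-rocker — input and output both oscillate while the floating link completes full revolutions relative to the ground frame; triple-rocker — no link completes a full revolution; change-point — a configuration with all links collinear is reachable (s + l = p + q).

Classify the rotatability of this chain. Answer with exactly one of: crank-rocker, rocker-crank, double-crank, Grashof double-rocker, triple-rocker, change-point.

lengths: ground=9, input=10, coupler=3, output=8
sorted: s=3 (shortest), l=10 (longest), p+q=17
s + l = 13 vs p + q = 17
s + l < p + q (Grashof) with shortest = coupler link → Grashof double-rocker

Grashof double-rocker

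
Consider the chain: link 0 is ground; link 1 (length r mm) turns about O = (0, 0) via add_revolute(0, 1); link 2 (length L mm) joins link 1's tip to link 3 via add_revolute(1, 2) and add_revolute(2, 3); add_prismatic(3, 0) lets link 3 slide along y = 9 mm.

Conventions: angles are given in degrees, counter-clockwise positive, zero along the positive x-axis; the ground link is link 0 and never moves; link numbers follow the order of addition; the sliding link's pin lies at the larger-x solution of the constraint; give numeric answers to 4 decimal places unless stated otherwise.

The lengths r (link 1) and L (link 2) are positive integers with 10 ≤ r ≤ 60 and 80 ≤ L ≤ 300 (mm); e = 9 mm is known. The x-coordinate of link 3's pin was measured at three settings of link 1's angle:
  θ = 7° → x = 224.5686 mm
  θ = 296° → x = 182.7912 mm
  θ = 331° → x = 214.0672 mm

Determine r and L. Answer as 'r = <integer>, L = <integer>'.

constraint per measurement: (x − r cos θ)² + (r sin θ − e)² = L²
subtracting the θ₁ and θ₂ equations cancels the r² and L² terms:
r = (x₁² − x₂²) / (2[(x₁cos θ₁ + e sin θ₁) − (x₂cos θ₂ + e sin θ₂)]) = 56.0000 → r = 56
L² = (x₁ − r cos θ₁)² + (r sin θ₁ − e)² = 28561.0054 → L = 169.0000 → L = 169
check at θ₃=331°: x = 214.0672 (printed 214.0672) ✓

r = 56, L = 169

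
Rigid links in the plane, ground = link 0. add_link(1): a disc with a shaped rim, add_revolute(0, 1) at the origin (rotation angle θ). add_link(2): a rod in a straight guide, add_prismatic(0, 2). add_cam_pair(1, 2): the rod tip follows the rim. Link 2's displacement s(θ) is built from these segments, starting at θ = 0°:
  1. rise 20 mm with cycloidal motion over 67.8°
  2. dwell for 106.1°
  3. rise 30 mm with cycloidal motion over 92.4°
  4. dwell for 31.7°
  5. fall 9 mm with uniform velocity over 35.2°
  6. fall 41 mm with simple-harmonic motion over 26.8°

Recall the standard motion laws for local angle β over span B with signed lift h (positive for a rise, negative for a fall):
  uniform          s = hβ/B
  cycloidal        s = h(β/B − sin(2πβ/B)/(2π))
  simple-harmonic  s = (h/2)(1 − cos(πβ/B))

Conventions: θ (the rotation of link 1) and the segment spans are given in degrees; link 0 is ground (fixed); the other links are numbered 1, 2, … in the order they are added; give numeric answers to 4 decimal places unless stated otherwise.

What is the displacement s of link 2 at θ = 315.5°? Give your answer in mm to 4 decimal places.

segment 1 (0° to 67.8°, cycloidal, h = 20) is passed completely: s = 0.0000 + (20) = 20.0000
segment 2 (67.8° to 173.9°, dwell): s unchanged at 20.0000
segment 3 (173.9° to 266.3°, cycloidal, h = 30) is passed completely: s = 20.0000 + (30) = 50.0000
segment 4 (266.3° to 298°, dwell): s unchanged at 50.0000
θ = 315.5° falls in segment 5 (298° to 333.2°, uniform, h = -9): β = 315.5 − 298 = 17.5°, B = 35.2°; Δs = -9·17.5/35.2 = -4.4744; s = 50.0000 − 4.4744 = 45.5256

45.5256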